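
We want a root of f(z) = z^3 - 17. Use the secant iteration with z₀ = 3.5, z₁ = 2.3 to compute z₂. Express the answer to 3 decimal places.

2.489

f(3.5) = 25.87500, f(2.3) = -4.83300
z₂ = 2.30000 − (-4.83300)·(2.30000 − 3.50000) / (-4.83300 − 25.87500) = 2.30000 − (5.79960)/(-30.70800) = 2.48886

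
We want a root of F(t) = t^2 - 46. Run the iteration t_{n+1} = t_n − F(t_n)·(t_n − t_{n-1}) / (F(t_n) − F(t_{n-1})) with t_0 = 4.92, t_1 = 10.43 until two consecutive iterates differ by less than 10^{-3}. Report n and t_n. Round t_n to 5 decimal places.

F(4.92) = -21.7936000, F(10.43) = 62.7849000
t_2 = 10.4300000 − 62.7849000·(5.5100000)/(84.5785000) = 6.3397785;  |Δ| = 4.0902215
F(6.3397785) = -5.8072086
t_3 = 6.3397785 − (-5.8072086)·(-4.0902215)/(-68.5921086) = 6.6860686;  |Δ| = 0.3462901
F(6.6860686) = -1.2964864
t_4 = 6.6860686 − (-1.2964864)·(0.3462901)/(4.5107221) = 6.7856005;  |Δ| = 0.0995318
F(6.7856005) = 0.0443735
t_5 = 6.7856005 − 0.0443735·(0.0995318)/(1.3408599) = 6.7823066;  |Δ| = 0.0032938
F(6.7823066) = -0.0003170
t_6 = 6.7823066 − (-0.0003170)·(-0.0032938)/(-0.0446905) = 6.7823300;  |Δ| = 0.0000234
|t_6 − t_5| = 0.0000234 < 10^{-3}

n = 6, t_n = 6.78233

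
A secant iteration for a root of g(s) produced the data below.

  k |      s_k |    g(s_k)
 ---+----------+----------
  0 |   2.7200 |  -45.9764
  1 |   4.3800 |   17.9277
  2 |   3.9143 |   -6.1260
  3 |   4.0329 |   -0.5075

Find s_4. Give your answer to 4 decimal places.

4.0436

s_4 = 4.0329 − (-0.5075)·(4.0329 − 3.9143) / (-0.5075 − (-6.1260))
   = 4.0329 − (-0.060189)/(5.618500) = 4.043613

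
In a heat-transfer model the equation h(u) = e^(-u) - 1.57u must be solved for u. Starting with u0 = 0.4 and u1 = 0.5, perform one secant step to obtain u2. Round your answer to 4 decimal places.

h(0.4) = 0.042320, h(0.5) = -0.178469
u2 = 0.500000 − (-0.178469)·(0.500000 − 0.400000) / (-0.178469 − 0.042320) = 0.500000 − (-0.017847)/(-0.220789) = 0.419168

0.4192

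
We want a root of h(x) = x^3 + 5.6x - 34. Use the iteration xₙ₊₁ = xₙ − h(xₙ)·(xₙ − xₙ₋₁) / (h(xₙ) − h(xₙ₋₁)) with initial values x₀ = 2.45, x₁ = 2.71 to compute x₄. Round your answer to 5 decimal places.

h(2.45) = -5.5738750, h(2.71) = 1.0785110
x₂ = 2.7100000 − 1.0785110·(2.7100000 − 2.4500000) / (1.0785110 − (-5.5738750)) = 2.7100000 − (0.2804129)/(6.6523860) = 2.6678478
h(2.6678478) = -0.0718813
x₃ = 2.6678478 − (-0.0718813)·(2.6678478 − 2.7100000) / (-0.0718813 − 1.0785110) = 2.6678478 − (0.0030300)/(-1.1503923) = 2.6704816
h(2.6704816) = -0.0008377
x₄ = 2.6704816 − (-0.0008377)·(2.6704816 − 2.6678478) / (-0.0008377 − (-0.0718813)) = 2.6704816 − (-0.0000022)/(0.0710436) = 2.6705127

2.67051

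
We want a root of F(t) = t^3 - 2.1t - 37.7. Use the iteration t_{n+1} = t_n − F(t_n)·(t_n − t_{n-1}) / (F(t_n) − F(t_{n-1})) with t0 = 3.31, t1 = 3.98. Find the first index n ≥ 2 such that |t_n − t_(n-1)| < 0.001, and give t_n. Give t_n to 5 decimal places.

n = 5, t_n = 3.56161

F(3.31) = -8.3863090, F(3.98) = 16.9867920
t2 = 3.9800000 − 16.9867920·(0.6700000)/(25.3731010) = 3.5314482;  |Δ| = 0.4485518
F(3.5314482) = -1.0749051
t3 = 3.5314482 − (-1.0749051)·(-0.4485518)/(-18.0616971) = 3.5581428;  |Δ| = 0.0266946
F(3.5581428) = -0.1246583
t4 = 3.5581428 − (-0.1246583)·(0.0266946)/(0.9502468) = 3.5616448;  |Δ| = 0.0035019
F(3.5616448) = 0.0011263
t5 = 3.5616448 − 0.0011263·(0.0035019)/(0.1257846) = 3.5616134;  |Δ| = 0.0000314
|t5 − t4| = 0.0000314 < 0.001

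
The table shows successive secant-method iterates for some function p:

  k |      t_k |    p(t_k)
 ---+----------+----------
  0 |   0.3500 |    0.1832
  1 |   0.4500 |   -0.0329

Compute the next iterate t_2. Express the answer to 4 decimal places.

0.4348

t_2 = 0.4500 − (-0.0329)·(0.4500 − 0.3500) / (-0.0329 − 0.1832)
   = 0.4500 − (-0.003290)/(-0.216100) = 0.434776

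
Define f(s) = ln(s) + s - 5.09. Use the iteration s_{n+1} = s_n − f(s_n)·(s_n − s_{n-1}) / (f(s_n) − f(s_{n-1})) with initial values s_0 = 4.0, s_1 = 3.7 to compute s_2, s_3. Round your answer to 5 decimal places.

f(4.0) = 0.2962944, f(3.7) = -0.0816672
s_2 = 3.7000000 − (-0.0816672)·(3.7000000 − 4.0000000) / (-0.0816672 − 0.2962944) = 3.7000000 − (0.0245002)/(-0.3779615) = 3.7648218
f(3.7648218) = 0.0005224
s_3 = 3.7648218 − 0.0005224·(3.7648218 − 3.7000000) / (0.0005224 − (-0.0816672)) = 3.7648218 − (0.0000339)/(0.0821895) = 3.7644098

3.76482, 3.76441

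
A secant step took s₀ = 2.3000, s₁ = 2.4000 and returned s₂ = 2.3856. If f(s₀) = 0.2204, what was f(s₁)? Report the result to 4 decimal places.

The secant line through (2.3000, 0.2204) and (2.4000, f(s₁)) crosses zero at s₂ = 2.3856.
So (2.3000, 0.2204), (2.4000, f(s₁)), (2.3856, 0) are collinear:
f(s₁) = 0.2204 · (2.4000 − 2.3856) / (2.3000 − 2.3856) = 0.2204 · (0.014400)/(-0.085600) = -0.037077

-0.0371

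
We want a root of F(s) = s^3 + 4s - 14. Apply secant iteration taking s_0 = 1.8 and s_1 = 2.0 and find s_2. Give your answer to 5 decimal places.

F(1.8) = -0.9680000, F(2.0) = 2.0000000
s_2 = 2.0000000 − 2.0000000·(2.0000000 − 1.8000000) / (2.0000000 − (-0.9680000)) = 2.0000000 − (0.4000000)/(2.9680000) = 1.8652291

1.86523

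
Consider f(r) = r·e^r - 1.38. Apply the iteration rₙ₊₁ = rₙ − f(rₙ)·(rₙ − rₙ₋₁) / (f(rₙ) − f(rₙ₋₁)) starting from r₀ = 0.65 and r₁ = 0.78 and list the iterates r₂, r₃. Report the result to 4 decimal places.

0.6884, 0.6911

f(0.65) = -0.134898, f(0.78) = 0.321548
r₂ = 0.780000 − 0.321548·(0.780000 − 0.650000) / (0.321548 − (-0.134898)) = 0.780000 − (0.041801)/(0.456447) = 0.688420
f(0.688420) = -0.009652
r₃ = 0.688420 − (-0.009652)·(0.688420 − 0.780000) / (-0.009652 − 0.321548) = 0.688420 − (0.000884)/(-0.331201) = 0.691089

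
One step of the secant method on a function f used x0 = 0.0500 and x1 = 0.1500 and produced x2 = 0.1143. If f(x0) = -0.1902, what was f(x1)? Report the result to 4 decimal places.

0.1056

The secant line through (0.0500, -0.1902) and (0.1500, f(x1)) crosses zero at x2 = 0.1143.
So (0.0500, -0.1902), (0.1500, f(x1)), (0.1143, 0) are collinear:
f(x1) = -0.1902 · (0.1500 − 0.1143) / (0.0500 − 0.1143) = -0.1902 · (0.035700)/(-0.064300) = 0.105601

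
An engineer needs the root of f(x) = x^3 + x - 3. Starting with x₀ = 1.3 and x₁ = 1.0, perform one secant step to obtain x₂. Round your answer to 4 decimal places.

f(1.3) = 0.497000, f(1.0) = -1.000000
x₂ = 1.000000 − (-1.000000)·(1.000000 − 1.300000) / (-1.000000 − 0.497000) = 1.000000 − (0.300000)/(-1.497000) = 1.200401

1.2004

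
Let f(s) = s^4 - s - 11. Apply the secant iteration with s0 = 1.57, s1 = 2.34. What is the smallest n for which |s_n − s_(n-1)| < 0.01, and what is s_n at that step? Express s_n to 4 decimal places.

n = 5, s_n = 1.8949

f(1.57) = -6.494268, f(2.34) = 16.642195
s2 = 2.340000 − 16.642195·(0.770000)/(23.136463) = 1.786134;  |Δ| = 0.553866
f(1.786134) = -2.608272
s3 = 1.786134 − (-2.608272)·(-0.553866)/(-19.250468) = 1.861178;  |Δ| = 0.075044
f(1.861178) = -0.861985
s4 = 1.861178 − (-0.861985)·(0.075044)/(1.746287) = 1.898221;  |Δ| = 0.037042
f(1.898221) = 0.085137
s5 = 1.898221 − 0.085137·(0.037042)/(0.947122) = 1.894891;  |Δ| = 0.003330
|s5 − s4| = 0.003330 < 0.01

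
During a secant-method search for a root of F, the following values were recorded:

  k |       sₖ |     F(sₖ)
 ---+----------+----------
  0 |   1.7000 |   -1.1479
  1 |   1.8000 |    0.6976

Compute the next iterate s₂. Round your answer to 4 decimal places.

s₂ = 1.8000 − 0.6976·(1.8000 − 1.7000) / (0.6976 − (-1.1479))
   = 1.8000 − (0.069760)/(1.845500) = 1.762200

1.7622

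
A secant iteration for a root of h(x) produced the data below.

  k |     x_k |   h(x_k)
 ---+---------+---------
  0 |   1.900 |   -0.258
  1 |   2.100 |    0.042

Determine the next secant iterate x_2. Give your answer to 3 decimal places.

x_2 = 2.100 − 0.042·(2.100 − 1.900) / (0.042 − (-0.258))
   = 2.100 − (0.00840)/(0.30000) = 2.07200

2.072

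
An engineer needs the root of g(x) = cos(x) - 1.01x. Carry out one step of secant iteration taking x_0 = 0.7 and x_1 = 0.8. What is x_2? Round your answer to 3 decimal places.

0.734

g(0.7) = 0.05784, g(0.8) = -0.11129
x_2 = 0.80000 − (-0.11129)·(0.80000 − 0.70000) / (-0.11129 − 0.05784) = 0.80000 − (-0.01113)/(-0.16914) = 0.73420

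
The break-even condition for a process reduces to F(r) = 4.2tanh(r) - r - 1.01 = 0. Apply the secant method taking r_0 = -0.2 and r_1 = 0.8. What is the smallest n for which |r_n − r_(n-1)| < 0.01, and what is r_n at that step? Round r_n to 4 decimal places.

n = 5, r_n = 0.3308

F(-0.2) = -1.638976, F(0.8) = 0.978954
r_2 = 0.800000 − 0.978954·(1.000000)/(2.617931) = 0.426058;  |Δ| = 0.373942
F(0.426058) = 0.252433
r_3 = 0.426058 − 0.252433·(-0.373942)/(-0.726522) = 0.296130;  |Δ| = 0.129928
F(0.296130) = -0.097508
r_4 = 0.296130 − (-0.097508)·(-0.129928)/(-0.349940) = 0.332333;  |Δ| = 0.036203
F(0.332333) = 0.004253
r_5 = 0.332333 − 0.004253·(0.036203)/(0.101761) = 0.330820;  |Δ| = 0.001513
|r_5 − r_4| = 0.001513 < 0.01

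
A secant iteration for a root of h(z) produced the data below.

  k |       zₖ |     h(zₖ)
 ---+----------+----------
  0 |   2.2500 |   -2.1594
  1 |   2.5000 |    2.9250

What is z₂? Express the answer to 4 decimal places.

2.3562

z₂ = 2.5000 − 2.9250·(2.5000 − 2.2500) / (2.9250 − (-2.1594))
   = 2.5000 − (0.731250)/(5.084400) = 2.356178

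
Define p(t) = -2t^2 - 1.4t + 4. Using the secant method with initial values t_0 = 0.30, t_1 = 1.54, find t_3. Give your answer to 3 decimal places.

1.088

p(0.30) = 3.40000, p(1.54) = -2.89920
t_2 = 1.54000 − (-2.89920)·(1.54000 − 0.30000) / (-2.89920 − 3.40000) = 1.54000 − (-3.59501)/(-6.29920) = 0.96929
p(0.96929) = 0.76394
t_3 = 0.96929 − 0.76394·(0.96929 − 1.54000) / (0.76394 − (-2.89920)) = 0.96929 − (-0.43599)/(3.66314) = 1.08831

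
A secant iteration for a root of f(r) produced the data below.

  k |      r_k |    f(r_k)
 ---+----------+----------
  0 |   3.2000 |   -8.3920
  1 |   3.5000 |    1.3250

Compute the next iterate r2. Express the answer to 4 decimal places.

3.4591

r2 = 3.5000 − 1.3250·(3.5000 − 3.2000) / (1.3250 − (-8.3920))
   = 3.5000 − (0.397500)/(9.717000) = 3.459092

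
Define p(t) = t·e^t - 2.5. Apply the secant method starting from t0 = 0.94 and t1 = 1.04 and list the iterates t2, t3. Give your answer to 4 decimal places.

0.9575, 0.9585

p(0.94) = -0.093617, p(1.04) = 0.442386
t2 = 1.040000 − 0.442386·(1.040000 − 0.940000) / (0.442386 − (-0.093617)) = 1.040000 − (0.044239)/(0.536003) = 0.957466
p(0.957466) = -0.005719
t3 = 0.957466 − (-0.005719)·(0.957466 − 1.040000) / (-0.005719 − 0.442386) = 0.957466 − (0.000472)/(-0.448104) = 0.958519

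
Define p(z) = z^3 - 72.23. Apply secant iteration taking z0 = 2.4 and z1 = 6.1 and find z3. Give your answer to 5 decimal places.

3.87939

p(2.4) = -58.4060000, p(6.1) = 154.7510000
z2 = 6.1000000 − 154.7510000·(6.1000000 − 2.4000000) / (154.7510000 − (-58.4060000)) = 6.1000000 − (572.5787000)/(213.1570000) = 3.4138170
p(3.4138170) = -32.4448749
z3 = 3.4138170 − (-32.4448749)·(3.4138170 − 6.1000000) / (-32.4448749 − 154.7510000) = 3.4138170 − (87.1528700)/(-187.1958749) = 3.8793875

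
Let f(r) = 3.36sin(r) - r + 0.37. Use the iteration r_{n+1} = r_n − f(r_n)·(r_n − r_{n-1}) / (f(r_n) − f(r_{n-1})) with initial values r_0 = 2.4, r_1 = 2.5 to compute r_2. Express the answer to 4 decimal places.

f(2.4) = 0.239556, f(2.5) = -0.119134
r_2 = 2.500000 − (-0.119134)·(2.500000 − 2.400000) / (-0.119134 − 0.239556) = 2.500000 − (-0.011913)/(-0.358690) = 2.466786

2.4668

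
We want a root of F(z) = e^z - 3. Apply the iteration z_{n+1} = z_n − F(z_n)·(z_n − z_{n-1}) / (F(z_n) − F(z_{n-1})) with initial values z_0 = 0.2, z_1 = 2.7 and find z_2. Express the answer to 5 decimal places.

F(0.2) = -1.7785972, F(2.7) = 11.8797317
z_2 = 2.7000000 − 11.8797317·(2.7000000 − 0.2000000) / (11.8797317 − (-1.7785972)) = 2.7000000 − (29.6993293)/(13.6583290) = 0.5255518

0.52555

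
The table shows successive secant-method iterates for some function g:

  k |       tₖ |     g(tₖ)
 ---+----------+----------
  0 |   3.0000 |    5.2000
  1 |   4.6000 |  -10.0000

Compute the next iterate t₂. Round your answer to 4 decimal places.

3.5474

t₂ = 4.6000 − (-10.0000)·(4.6000 − 3.0000) / (-10.0000 − 5.2000)
   = 4.6000 − (-16.000000)/(-15.200000) = 3.547368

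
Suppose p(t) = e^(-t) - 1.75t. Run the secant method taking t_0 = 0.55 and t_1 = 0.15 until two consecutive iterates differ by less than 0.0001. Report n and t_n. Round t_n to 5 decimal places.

n = 5, t_n = 0.38776

p(0.55) = -0.3855502, p(0.15) = 0.5982080
t_2 = 0.1500000 − 0.5982080·(-0.4000000)/(0.9837582) = 0.3932338;  |Δ| = 0.2432338
p(0.3932338) = -0.0132881
t_3 = 0.3932338 − (-0.0132881)·(0.2432338)/(-0.6114961) = 0.3879482;  |Δ| = 0.0052856
p(0.3879482) = -0.0004618
t_4 = 0.3879482 − (-0.0004618)·(-0.0052856)/(0.0128263) = 0.3877579;  |Δ| = 0.0001903
p(0.3877579) = 0.0000004
t_5 = 0.3877579 − 0.0000004·(-0.0001903)/(0.0004621) = 0.3877580;  |Δ| = 0.0000001
|t_5 − t_4| = 0.0000001 < 0.0001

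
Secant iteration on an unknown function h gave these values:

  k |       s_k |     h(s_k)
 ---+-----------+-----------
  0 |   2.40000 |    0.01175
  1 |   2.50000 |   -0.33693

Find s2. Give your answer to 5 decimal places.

s2 = 2.50000 − (-0.33693)·(2.50000 − 2.40000) / (-0.33693 − 0.01175)
   = 2.50000 − (-0.0336930)/(-0.3486800) = 2.4033699

2.40337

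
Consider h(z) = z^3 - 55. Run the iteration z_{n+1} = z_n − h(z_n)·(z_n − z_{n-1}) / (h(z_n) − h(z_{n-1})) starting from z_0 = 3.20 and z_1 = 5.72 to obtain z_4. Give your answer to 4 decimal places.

3.8091

h(3.20) = -22.232000, h(5.72) = 132.149248
z_2 = 5.720000 − 132.149248·(5.720000 − 3.200000) / (132.149248 − (-22.232000)) = 5.720000 − (333.016105)/(154.381248) = 3.562898
h(3.562898) = -9.771712
z_3 = 3.562898 − (-9.771712)·(3.562898 − 5.720000) / (-9.771712 − 132.149248) = 3.562898 − (21.078579)/(-141.920960) = 3.711421
h(3.711421) = -3.876477
z_4 = 3.711421 − (-3.876477)·(3.711421 − 3.562898) / (-3.876477 − (-9.771712)) = 3.711421 − (-0.575747)/(5.895235) = 3.809085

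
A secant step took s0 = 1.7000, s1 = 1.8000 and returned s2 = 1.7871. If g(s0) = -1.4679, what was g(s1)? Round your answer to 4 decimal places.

0.2174

The secant line through (1.7000, -1.4679) and (1.8000, g(s1)) crosses zero at s2 = 1.7871.
So (1.7000, -1.4679), (1.8000, g(s1)), (1.7871, 0) are collinear:
g(s1) = -1.4679 · (1.8000 − 1.7871) / (1.7000 − 1.7871) = -1.4679 · (0.012900)/(-0.087100) = 0.217404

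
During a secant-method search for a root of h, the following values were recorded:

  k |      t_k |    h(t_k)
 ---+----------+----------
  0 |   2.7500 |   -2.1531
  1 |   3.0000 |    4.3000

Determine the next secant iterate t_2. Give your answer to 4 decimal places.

2.8334

t_2 = 3.0000 − 4.3000·(3.0000 − 2.7500) / (4.3000 − (-2.1531))
   = 3.0000 − (1.075000)/(6.453100) = 2.833413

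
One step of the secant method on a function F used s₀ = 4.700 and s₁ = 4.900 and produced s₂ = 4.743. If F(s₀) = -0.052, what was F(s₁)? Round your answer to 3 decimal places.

0.190

The secant line through (4.700, -0.052) and (4.900, F(s₁)) crosses zero at s₂ = 4.743.
So (4.700, -0.052), (4.900, F(s₁)), (4.743, 0) are collinear:
F(s₁) = -0.052 · (4.900 − 4.743) / (4.700 − 4.743) = -0.052 · (0.15700)/(-0.04300) = 0.18986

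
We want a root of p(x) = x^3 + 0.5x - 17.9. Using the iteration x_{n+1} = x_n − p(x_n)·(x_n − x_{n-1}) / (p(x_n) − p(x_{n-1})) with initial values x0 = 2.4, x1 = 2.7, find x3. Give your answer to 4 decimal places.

p(2.4) = -2.876000, p(2.7) = 3.133000
x2 = 2.700000 − 3.133000·(2.700000 − 2.400000) / (3.133000 − (-2.876000)) = 2.700000 − (0.939900)/(6.009000) = 2.543585
p(2.543585) = -0.171666
x3 = 2.543585 − (-0.171666)·(2.543585 − 2.700000) / (-0.171666 − 3.133000) = 2.543585 − (0.026851)/(-3.304666) = 2.551710

2.5517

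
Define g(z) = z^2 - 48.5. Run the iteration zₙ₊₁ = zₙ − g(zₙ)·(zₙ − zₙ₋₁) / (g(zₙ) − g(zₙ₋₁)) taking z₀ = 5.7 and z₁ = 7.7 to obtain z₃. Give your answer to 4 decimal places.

6.9607

g(5.7) = -16.010000, g(7.7) = 10.790000
z₂ = 7.700000 − 10.790000·(7.700000 − 5.700000) / (10.790000 − (-16.010000)) = 7.700000 − (21.580000)/(26.800000) = 6.894776
g(6.894776) = -0.962062
z₃ = 6.894776 − (-0.962062)·(6.894776 − 7.700000) / (-0.962062 − 10.790000) = 6.894776 − (0.774676)/(-11.752062) = 6.960694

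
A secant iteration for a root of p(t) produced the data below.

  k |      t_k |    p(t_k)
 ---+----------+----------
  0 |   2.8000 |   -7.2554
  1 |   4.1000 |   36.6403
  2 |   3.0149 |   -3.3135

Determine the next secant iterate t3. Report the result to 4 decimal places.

t3 = 3.0149 − (-3.3135)·(3.0149 − 4.1000) / (-3.3135 − 36.6403)
   = 3.0149 − (3.595479)/(-39.953800) = 3.104891

3.1049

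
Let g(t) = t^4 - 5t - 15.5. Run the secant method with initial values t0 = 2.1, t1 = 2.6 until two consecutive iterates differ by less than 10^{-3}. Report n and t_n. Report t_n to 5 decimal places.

g(2.1) = -6.5519000, g(2.6) = 17.1976000
t2 = 2.6000000 − 17.1976000·(0.5000000)/(23.7495000) = 2.2379376;  |Δ| = 0.3620624
g(2.2379376) = -1.6059694
t3 = 2.2379376 − (-1.6059694)·(-0.3620624)/(-18.8035694) = 2.2688605;  |Δ| = 0.0309229
g(2.2688605) = -0.3451972
t4 = 2.2688605 − (-0.3451972)·(0.0309229)/(1.2607722) = 2.2773272;  |Δ| = 0.0084666
g(2.2773272) = 0.0102328
t5 = 2.2773272 − 0.0102328·(0.0084666)/(0.3554300) = 2.2770834;  |Δ| = 0.0002438
|t5 − t4| = 0.0002438 < 10^{-3}

n = 5, t_n = 2.27708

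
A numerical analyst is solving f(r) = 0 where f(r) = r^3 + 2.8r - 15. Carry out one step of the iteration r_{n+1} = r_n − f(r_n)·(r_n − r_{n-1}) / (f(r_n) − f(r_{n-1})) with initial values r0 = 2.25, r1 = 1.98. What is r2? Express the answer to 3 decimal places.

2.084

f(2.25) = 2.69063, f(1.98) = -1.69361
r2 = 1.98000 − (-1.69361)·(1.98000 − 2.25000) / (-1.69361 − 2.69063) = 1.98000 − (0.45727)/(-4.38423) = 2.08430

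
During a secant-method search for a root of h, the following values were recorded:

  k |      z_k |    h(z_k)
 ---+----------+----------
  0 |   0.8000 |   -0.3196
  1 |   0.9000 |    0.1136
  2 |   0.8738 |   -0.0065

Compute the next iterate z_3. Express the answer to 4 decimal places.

z_3 = 0.8738 − (-0.0065)·(0.8738 − 0.9000) / (-0.0065 − 0.1136)
   = 0.8738 − (0.000170)/(-0.120100) = 0.875218

0.8752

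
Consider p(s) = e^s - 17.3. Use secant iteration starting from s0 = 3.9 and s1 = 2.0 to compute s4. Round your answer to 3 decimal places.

p(3.9) = 32.10245, p(2.0) = -9.91094
s2 = 2.00000 − (-9.91094)·(2.00000 − 3.90000) / (-9.91094 − 32.10245) = 2.00000 − (18.83079)/(-42.01339) = 2.44821
p(2.44821) = -5.73239
s3 = 2.44821 − (-5.73239)·(2.44821 − 2.00000) / (-5.73239 − (-9.91094)) = 2.44821 − (-2.56931)/(4.17856) = 3.06309
p(3.06309) = 4.09353
s4 = 3.06309 − 4.09353·(3.06309 − 2.44821) / (4.09353 − (-5.73239)) = 3.06309 − (2.51703)/(9.82592) = 2.80693

2.807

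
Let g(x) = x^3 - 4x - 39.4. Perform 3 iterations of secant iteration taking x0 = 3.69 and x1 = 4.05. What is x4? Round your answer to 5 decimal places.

3.79307

g(3.69) = -3.9165910, g(4.05) = 10.8301250
x2 = 4.0500000 − 10.8301250·(4.0500000 − 3.6900000) / (10.8301250 − (-3.9165910)) = 4.0500000 − (3.8988450)/(14.7467160) = 3.7856127
g(3.7856127) = -0.2913534
x3 = 3.7856127 − (-0.2913534)·(3.7856127 − 4.0500000) / (-0.2913534 − 10.8301250) = 3.7856127 − (0.0770301)/(-11.1214784) = 3.7925389
g(3.7925389) = -0.0207358
x4 = 3.7925389 − (-0.0207358)·(3.7925389 − 3.7856127) / (-0.0207358 − (-0.2913534)) = 3.7925389 − (-0.0001436)/(0.2706176) = 3.7930696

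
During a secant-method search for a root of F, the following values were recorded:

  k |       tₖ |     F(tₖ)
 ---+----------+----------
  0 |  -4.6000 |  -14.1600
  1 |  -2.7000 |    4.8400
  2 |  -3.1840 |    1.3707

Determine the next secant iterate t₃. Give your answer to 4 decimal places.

-3.3752

t₃ = -3.1840 − 1.3707·(-3.1840 − (-2.7000)) / (1.3707 − 4.8400)
   = -3.1840 − (-0.663419)/(-3.469300) = -3.375226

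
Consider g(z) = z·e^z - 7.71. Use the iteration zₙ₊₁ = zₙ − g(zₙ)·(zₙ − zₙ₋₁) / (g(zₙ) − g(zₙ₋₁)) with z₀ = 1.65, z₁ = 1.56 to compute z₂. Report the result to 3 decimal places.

g(1.65) = 0.88152, g(1.56) = -0.28624
z₂ = 1.56000 − (-0.28624)·(1.56000 − 1.65000) / (-0.28624 − 0.88152) = 1.56000 − (0.02576)/(-1.16776) = 1.58206

1.582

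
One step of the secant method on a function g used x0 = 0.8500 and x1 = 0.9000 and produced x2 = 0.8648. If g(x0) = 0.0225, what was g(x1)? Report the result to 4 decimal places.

-0.0535

The secant line through (0.8500, 0.0225) and (0.9000, g(x1)) crosses zero at x2 = 0.8648.
So (0.8500, 0.0225), (0.9000, g(x1)), (0.8648, 0) are collinear:
g(x1) = 0.0225 · (0.9000 − 0.8648) / (0.8500 − 0.8648) = 0.0225 · (0.035200)/(-0.014800) = -0.053514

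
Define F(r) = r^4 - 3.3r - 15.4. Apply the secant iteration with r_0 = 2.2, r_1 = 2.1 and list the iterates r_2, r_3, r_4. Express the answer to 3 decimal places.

2.179, 2.180, 2.180

F(2.2) = 0.76560, F(2.1) = -2.88190
r_2 = 2.10000 − (-2.88190)·(2.10000 − 2.20000) / (-2.88190 − 0.76560) = 2.10000 − (0.28819)/(-3.64750) = 2.17901
F(2.17901) = -0.04642
r_3 = 2.17901 − (-0.04642)·(2.17901 − 2.10000) / (-0.04642 − (-2.88190)) = 2.17901 − (-0.00367)/(2.83548) = 2.18030
F(2.18030) = 0.00289
r_4 = 2.18030 − 0.00289·(2.18030 − 2.17901) / (0.00289 − (-0.04642)) = 2.18030 − (0.00000)/(0.04930) = 2.18023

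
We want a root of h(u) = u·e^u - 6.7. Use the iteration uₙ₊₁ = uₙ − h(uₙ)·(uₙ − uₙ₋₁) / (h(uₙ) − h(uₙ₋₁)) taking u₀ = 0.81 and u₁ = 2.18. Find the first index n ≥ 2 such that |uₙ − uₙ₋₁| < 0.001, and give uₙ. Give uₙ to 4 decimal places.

h(0.81) = -4.879195, h(2.18) = 12.584948
u₂ = 2.180000 − 12.584948·(1.370000)/(17.464142) = 1.192756;  |Δ| = 0.987244
h(1.192756) = -2.768497
u₃ = 1.192756 − (-2.768497)·(-0.987244)/(-15.353445) = 1.370773;  |Δ| = 0.178018
h(1.370773) = -1.301355
u₄ = 1.370773 − (-1.301355)·(0.178018)/(1.467143) = 1.528675;  |Δ| = 0.157902
h(1.528675) = 0.350340
u₅ = 1.528675 − 0.350340·(0.157902)/(1.651694) = 1.495182;  |Δ| = 0.033492
h(1.495182) = -0.031263
u₆ = 1.495182 − (-0.031263)·(-0.033492)/(-0.381603) = 1.497926;  |Δ| = 0.002744
h(1.497926) = -0.000668
u₇ = 1.497926 − (-0.000668)·(0.002744)/(0.030595) = 1.497986;  |Δ| = 0.000060
|u₇ − u₆| = 0.000060 < 0.001

n = 7, uₙ = 1.4980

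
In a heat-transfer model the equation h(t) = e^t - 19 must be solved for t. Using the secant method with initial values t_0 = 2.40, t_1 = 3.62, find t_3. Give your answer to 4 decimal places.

2.8909

h(2.40) = -7.976824, h(3.62) = 18.337568
t_2 = 3.620000 − 18.337568·(3.620000 − 2.400000) / (18.337568 − (-7.976824)) = 3.620000 − (22.371833)/(26.314391) = 2.769825
h(2.769825) = -3.044155
t_3 = 2.769825 − (-3.044155)·(2.769825 − 3.620000) / (-3.044155 − 18.337568) = 2.769825 − (2.588064)/(-21.381723) = 2.890866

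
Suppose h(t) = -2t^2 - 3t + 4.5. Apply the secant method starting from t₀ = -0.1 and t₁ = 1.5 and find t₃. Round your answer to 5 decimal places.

h(-0.1) = 4.7800000, h(1.5) = -4.5000000
t₂ = 1.5000000 − (-4.5000000)·(1.5000000 − (-0.1000000)) / (-4.5000000 − 4.7800000) = 1.5000000 − (-7.2000000)/(-9.2800000) = 0.7241379
h(0.7241379) = 1.2788347
t₃ = 0.7241379 − 1.2788347·(0.7241379 − 1.5000000) / (1.2788347 − (-4.5000000)) = 0.7241379 − (-0.9921994)/(5.7788347) = 0.8958333

0.89583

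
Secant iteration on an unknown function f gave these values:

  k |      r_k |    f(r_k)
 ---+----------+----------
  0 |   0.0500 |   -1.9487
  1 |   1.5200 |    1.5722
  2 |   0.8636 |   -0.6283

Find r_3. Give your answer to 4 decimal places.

r_3 = 0.8636 − (-0.6283)·(0.8636 − 1.5200) / (-0.6283 − 1.5722)
   = 0.8636 − (0.412416)/(-2.200500) = 1.051019

1.0510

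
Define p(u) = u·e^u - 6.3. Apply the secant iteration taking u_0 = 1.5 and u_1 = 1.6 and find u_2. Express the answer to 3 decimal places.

p(1.5) = 0.42253, p(1.6) = 1.62485
u_2 = 1.60000 − 1.62485·(1.60000 − 1.50000) / (1.62485 − 0.42253) = 1.60000 − (0.16249)/(1.20232) = 1.46486

1.465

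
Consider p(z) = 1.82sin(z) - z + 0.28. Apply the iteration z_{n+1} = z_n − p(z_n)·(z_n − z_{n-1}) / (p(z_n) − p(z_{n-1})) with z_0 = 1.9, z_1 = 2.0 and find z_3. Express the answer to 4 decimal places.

1.9623

p(1.9) = 0.102266, p(2.0) = -0.065079
z_2 = 2.000000 − (-0.065079)·(2.000000 − 1.900000) / (-0.065079 − 0.102266) = 2.000000 − (-0.006508)/(-0.167345) = 1.961111
p(1.961111) = 0.002006
z_3 = 1.961111 − 0.002006·(1.961111 − 2.000000) / (0.002006 − (-0.065079)) = 1.961111 − (-0.000078)/(0.067084) = 1.962274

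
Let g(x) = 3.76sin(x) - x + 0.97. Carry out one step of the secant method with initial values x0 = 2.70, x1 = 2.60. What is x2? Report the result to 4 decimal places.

2.6715

g(2.70) = -0.123052, g(2.60) = 0.308285
x2 = 2.600000 − 0.308285·(2.600000 − 2.700000) / (0.308285 − (-0.123052)) = 2.600000 − (-0.030829)/(0.431337) = 2.671472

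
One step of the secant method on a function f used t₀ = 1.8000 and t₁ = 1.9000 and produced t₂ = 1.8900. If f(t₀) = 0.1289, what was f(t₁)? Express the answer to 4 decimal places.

The secant line through (1.8000, 0.1289) and (1.9000, f(t₁)) crosses zero at t₂ = 1.8900.
So (1.8000, 0.1289), (1.9000, f(t₁)), (1.8900, 0) are collinear:
f(t₁) = 0.1289 · (1.9000 − 1.8900) / (1.8000 − 1.8900) = 0.1289 · (0.010000)/(-0.090000) = -0.014322

-0.0143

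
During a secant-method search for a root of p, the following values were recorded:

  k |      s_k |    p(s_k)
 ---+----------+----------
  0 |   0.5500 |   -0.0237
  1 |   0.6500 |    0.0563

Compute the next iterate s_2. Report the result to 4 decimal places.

0.5796

s_2 = 0.6500 − 0.0563·(0.6500 − 0.5500) / (0.0563 − (-0.0237))
   = 0.6500 − (0.005630)/(0.080000) = 0.579625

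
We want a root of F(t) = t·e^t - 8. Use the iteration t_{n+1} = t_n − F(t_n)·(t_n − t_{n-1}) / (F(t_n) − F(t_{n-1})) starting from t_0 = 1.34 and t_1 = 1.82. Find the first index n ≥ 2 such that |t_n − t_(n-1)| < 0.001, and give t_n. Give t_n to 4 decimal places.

n = 5, t_n = 1.6058

F(1.34) = -2.882482, F(1.82) = 3.232782
t_2 = 1.820000 − 3.232782·(0.480000)/(6.115264) = 1.566252;  |Δ| = 0.253748
F(1.566252) = -0.499740
t_3 = 1.566252 − (-0.499740)·(-0.253748)/(-3.732523) = 1.600226;  |Δ| = 0.033974
F(1.600226) = -0.072238
t_4 = 1.600226 − (-0.072238)·(0.033974)/(0.427502) = 1.605967;  |Δ| = 0.005741
F(1.605967) = 0.002009
t_5 = 1.605967 − 0.002009·(0.005741)/(0.074248) = 1.605811;  |Δ| = 0.000155
|t_5 − t_4| = 0.000155 < 0.001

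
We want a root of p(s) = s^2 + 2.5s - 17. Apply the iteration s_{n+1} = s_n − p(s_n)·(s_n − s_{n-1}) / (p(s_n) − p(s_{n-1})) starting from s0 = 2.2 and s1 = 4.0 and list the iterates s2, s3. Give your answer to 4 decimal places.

2.9655, 3.0492

p(2.2) = -6.660000, p(4.0) = 9.000000
s2 = 4.000000 − 9.000000·(4.000000 − 2.200000) / (9.000000 − (-6.660000)) = 4.000000 − (16.200000)/(15.660000) = 2.965517
p(2.965517) = -0.791914
s3 = 2.965517 − (-0.791914)·(2.965517 − 4.000000) / (-0.791914 − 9.000000) = 2.965517 − (0.819222)/(-9.791914) = 3.049180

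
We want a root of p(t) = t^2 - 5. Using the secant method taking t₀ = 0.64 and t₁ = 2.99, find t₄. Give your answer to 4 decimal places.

2.2402

p(0.64) = -4.590400, p(2.99) = 3.940100
t₂ = 2.990000 − 3.940100·(2.990000 − 0.640000) / (3.940100 − (-4.590400)) = 2.990000 − (9.259235)/(8.530500) = 1.904573
p(1.904573) = -1.372602
t₃ = 1.904573 − (-1.372602)·(1.904573 − 2.990000) / (-1.372602 − 3.940100) = 1.904573 − (1.489859)/(-5.312702) = 2.185006
p(2.185006) = -0.225747
t₄ = 2.185006 − (-0.225747)·(2.185006 − 1.904573) / (-0.225747 − (-1.372602)) = 2.185006 − (-0.063307)/(1.146855) = 2.240207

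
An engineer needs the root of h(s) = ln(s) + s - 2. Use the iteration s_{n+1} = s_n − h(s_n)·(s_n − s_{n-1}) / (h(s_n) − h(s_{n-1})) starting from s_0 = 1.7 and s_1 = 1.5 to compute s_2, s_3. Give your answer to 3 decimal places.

1.558, 1.557

h(1.7) = 0.23063, h(1.5) = -0.09453
s_2 = 1.50000 − (-0.09453)·(1.50000 − 1.70000) / (-0.09453 − 0.23063) = 1.50000 − (0.01891)/(-0.32516) = 1.55815
h(1.55815) = 0.00164
s_3 = 1.55815 − 0.00164·(1.55815 − 1.50000) / (0.00164 − (-0.09453)) = 1.55815 − (0.00010)/(0.09618) = 1.55715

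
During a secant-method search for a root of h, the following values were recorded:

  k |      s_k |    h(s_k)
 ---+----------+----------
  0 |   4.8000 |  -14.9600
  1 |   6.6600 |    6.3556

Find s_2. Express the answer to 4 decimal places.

6.1054

s_2 = 6.6600 − 6.3556·(6.6600 − 4.8000) / (6.3556 − (-14.9600))
   = 6.6600 − (11.821416)/(21.315600) = 6.105410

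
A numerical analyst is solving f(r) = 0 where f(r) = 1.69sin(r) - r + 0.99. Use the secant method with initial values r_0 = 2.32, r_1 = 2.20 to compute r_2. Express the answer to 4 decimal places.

f(2.32) = -0.092529, f(2.20) = 0.156359
r_2 = 2.200000 − 0.156359·(2.200000 − 2.320000) / (0.156359 − (-0.092529)) = 2.200000 − (-0.018763)/(0.248888) = 2.275388

2.2754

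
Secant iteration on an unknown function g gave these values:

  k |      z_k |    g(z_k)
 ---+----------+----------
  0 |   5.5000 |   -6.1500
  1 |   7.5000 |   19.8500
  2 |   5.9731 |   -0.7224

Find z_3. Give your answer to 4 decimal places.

z_3 = 5.9731 − (-0.7224)·(5.9731 − 7.5000) / (-0.7224 − 19.8500)
   = 5.9731 − (1.103033)/(-20.572400) = 6.026717

6.0267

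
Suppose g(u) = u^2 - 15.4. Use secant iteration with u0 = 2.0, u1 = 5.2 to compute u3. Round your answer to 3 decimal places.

3.875

g(2.0) = -11.40000, g(5.2) = 11.64000
u2 = 5.20000 − 11.64000·(5.20000 − 2.00000) / (11.64000 − (-11.40000)) = 5.20000 − (37.24800)/(23.04000) = 3.58333
g(3.58333) = -2.55972
u3 = 3.58333 − (-2.55972)·(3.58333 − 5.20000) / (-2.55972 − 11.64000) = 3.58333 − (4.13822)/(-14.19972) = 3.87476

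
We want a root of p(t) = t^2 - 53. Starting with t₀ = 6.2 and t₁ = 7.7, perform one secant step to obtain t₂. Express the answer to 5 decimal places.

p(6.2) = -14.5600000, p(7.7) = 6.2900000
t₂ = 7.7000000 − 6.2900000·(7.7000000 − 6.2000000) / (6.2900000 − (-14.5600000)) = 7.7000000 − (9.4350000)/(20.8500000) = 7.2474820

7.24748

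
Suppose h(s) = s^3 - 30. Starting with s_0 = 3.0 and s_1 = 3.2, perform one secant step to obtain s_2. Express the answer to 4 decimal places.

h(3.0) = -3.000000, h(3.2) = 2.768000
s_2 = 3.200000 − 2.768000·(3.200000 − 3.000000) / (2.768000 − (-3.000000)) = 3.200000 − (0.553600)/(5.768000) = 3.104022

3.1040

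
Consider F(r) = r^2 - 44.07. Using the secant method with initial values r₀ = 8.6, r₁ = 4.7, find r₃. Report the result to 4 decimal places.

F(8.6) = 29.890000, F(4.7) = -21.980000
r₂ = 4.700000 − (-21.980000)·(4.700000 − 8.600000) / (-21.980000 − 29.890000) = 4.700000 − (85.722000)/(-51.870000) = 6.352632
F(6.352632) = -3.714072
r₃ = 6.352632 − (-3.714072)·(6.352632 − 4.700000) / (-3.714072 − (-21.980000)) = 6.352632 − (-6.137993)/(18.265928) = 6.688667

6.6887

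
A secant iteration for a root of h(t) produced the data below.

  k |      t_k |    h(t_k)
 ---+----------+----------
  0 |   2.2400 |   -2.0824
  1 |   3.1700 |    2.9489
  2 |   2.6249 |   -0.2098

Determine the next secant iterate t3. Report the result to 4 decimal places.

t3 = 2.6249 − (-0.2098)·(2.6249 − 3.1700) / (-0.2098 − 2.9489)
   = 2.6249 − (0.114362)/(-3.158700) = 2.661105

2.6611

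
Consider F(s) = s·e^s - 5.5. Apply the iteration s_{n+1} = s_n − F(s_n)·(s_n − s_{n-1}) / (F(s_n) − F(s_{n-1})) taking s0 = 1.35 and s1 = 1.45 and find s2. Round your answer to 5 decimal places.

F(1.35) = -0.2924755, F(1.45) = 0.6815160
s2 = 1.4500000 − 0.6815160·(1.4500000 − 1.3500000) / (0.6815160 − (-0.2924755)) = 1.4500000 − (0.0681516)/(0.9739916) = 1.3800285

1.38003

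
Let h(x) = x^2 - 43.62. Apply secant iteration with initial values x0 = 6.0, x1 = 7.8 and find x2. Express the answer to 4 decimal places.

h(6.0) = -7.620000, h(7.8) = 17.220000
x2 = 7.800000 − 17.220000·(7.800000 − 6.000000) / (17.220000 − (-7.620000)) = 7.800000 − (30.996000)/(24.840000) = 6.552174

6.5522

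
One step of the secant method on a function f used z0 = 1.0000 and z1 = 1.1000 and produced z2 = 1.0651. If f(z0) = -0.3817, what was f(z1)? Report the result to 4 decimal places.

0.2046

The secant line through (1.0000, -0.3817) and (1.1000, f(z1)) crosses zero at z2 = 1.0651.
So (1.0000, -0.3817), (1.1000, f(z1)), (1.0651, 0) are collinear:
f(z1) = -0.3817 · (1.1000 − 1.0651) / (1.0000 − 1.0651) = -0.3817 · (0.034900)/(-0.065100) = 0.204629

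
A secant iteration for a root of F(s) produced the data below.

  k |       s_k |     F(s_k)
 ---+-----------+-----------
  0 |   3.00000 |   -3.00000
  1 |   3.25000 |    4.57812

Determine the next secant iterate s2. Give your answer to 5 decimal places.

s2 = 3.25000 − 4.57812·(3.25000 − 3.00000) / (4.57812 − (-3.00000))
   = 3.25000 − (1.1445300)/(7.5781200) = 3.0989691

3.09897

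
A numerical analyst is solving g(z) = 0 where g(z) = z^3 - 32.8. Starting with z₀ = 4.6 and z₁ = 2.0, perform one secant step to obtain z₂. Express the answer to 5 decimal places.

2.72177

g(4.6) = 64.5360000, g(2.0) = -24.8000000
z₂ = 2.0000000 − (-24.8000000)·(2.0000000 − 4.6000000) / (-24.8000000 − 64.5360000) = 2.0000000 − (64.4800000)/(-89.3360000) = 2.7217695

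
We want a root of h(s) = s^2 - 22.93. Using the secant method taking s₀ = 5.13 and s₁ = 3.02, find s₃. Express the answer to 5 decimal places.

4.80547

h(5.13) = 3.3869000, h(3.02) = -13.8096000
s₂ = 3.0200000 − (-13.8096000)·(3.0200000 − 5.1300000) / (-13.8096000 − 3.3869000) = 3.0200000 − (29.1382560)/(-17.1965000) = 4.7144294
h(4.7144294) = -0.7041550
s₃ = 4.7144294 − (-0.7041550)·(4.7144294 − 3.0200000) / (-0.7041550 − (-13.8096000)) = 4.7144294 − (-1.1931409)/(13.1054450) = 4.8054711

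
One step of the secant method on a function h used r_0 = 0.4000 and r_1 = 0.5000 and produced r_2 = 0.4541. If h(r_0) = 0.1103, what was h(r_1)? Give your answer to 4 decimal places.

-0.0936

The secant line through (0.4000, 0.1103) and (0.5000, h(r_1)) crosses zero at r_2 = 0.4541.
So (0.4000, 0.1103), (0.5000, h(r_1)), (0.4541, 0) are collinear:
h(r_1) = 0.1103 · (0.5000 − 0.4541) / (0.4000 − 0.4541) = 0.1103 · (0.045900)/(-0.054100) = -0.093582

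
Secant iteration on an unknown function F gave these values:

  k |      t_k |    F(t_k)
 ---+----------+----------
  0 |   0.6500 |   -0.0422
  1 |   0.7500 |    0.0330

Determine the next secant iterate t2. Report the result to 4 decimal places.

t2 = 0.7500 − 0.0330·(0.7500 − 0.6500) / (0.0330 − (-0.0422))
   = 0.7500 − (0.003300)/(0.075200) = 0.706117

0.7061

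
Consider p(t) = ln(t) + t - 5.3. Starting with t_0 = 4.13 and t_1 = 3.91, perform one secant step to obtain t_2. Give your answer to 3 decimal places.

p(4.13) = 0.24828, p(3.91) = -0.02646
t_2 = 3.91000 − (-0.02646)·(3.91000 − 4.13000) / (-0.02646 − 0.24828) = 3.91000 − (0.00582)/(-0.27474) = 3.93119

3.931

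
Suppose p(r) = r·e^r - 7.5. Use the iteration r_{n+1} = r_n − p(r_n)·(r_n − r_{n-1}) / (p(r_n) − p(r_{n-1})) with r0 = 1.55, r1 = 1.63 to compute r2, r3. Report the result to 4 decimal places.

1.5655, 1.5662

p(1.55) = -0.197221, p(1.63) = 0.819316
r2 = 1.630000 − 0.819316·(1.630000 − 1.550000) / (0.819316 − (-0.197221)) = 1.630000 − (0.065545)/(1.016537) = 1.565521
p(1.565521) = -0.008720
r3 = 1.565521 − (-0.008720)·(1.565521 − 1.630000) / (-0.008720 − 0.819316) = 1.565521 − (0.000562)/(-0.828035) = 1.566200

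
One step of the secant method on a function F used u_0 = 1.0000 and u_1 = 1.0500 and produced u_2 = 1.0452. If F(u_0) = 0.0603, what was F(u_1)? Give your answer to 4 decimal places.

-0.0064

The secant line through (1.0000, 0.0603) and (1.0500, F(u_1)) crosses zero at u_2 = 1.0452.
So (1.0000, 0.0603), (1.0500, F(u_1)), (1.0452, 0) are collinear:
F(u_1) = 0.0603 · (1.0500 − 1.0452) / (1.0000 − 1.0452) = 0.0603 · (0.004800)/(-0.045200) = -0.006404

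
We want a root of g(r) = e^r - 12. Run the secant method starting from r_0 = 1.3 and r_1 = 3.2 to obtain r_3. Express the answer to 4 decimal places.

2.3433

g(1.3) = -8.330703, g(3.2) = 12.532530
r_2 = 3.200000 − 12.532530·(3.200000 − 1.300000) / (12.532530 − (-8.330703)) = 3.200000 − (23.811807)/(20.863234) = 2.058671
g(2.058671) = -4.164448
r_3 = 2.058671 − (-4.164448)·(2.058671 − 3.200000) / (-4.164448 − 12.532530) = 2.058671 − (4.753004)/(-16.696978) = 2.343334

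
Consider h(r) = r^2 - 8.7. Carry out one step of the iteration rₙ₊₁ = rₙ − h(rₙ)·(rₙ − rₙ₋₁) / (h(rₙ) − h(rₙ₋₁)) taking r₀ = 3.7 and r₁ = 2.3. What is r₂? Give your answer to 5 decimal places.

2.86833

h(3.7) = 4.9900000, h(2.3) = -3.4100000
r₂ = 2.3000000 − (-3.4100000)·(2.3000000 − 3.7000000) / (-3.4100000 − 4.9900000) = 2.3000000 − (4.7740000)/(-8.4000000) = 2.8683333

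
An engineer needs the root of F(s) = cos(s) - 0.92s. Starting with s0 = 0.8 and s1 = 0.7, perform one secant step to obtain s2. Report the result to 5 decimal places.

F(0.8) = -0.0392933, F(0.7) = 0.1208422
s2 = 0.7000000 − 0.1208422·(0.7000000 − 0.8000000) / (0.1208422 − (-0.0392933)) = 0.7000000 − (-0.0120842)/(0.1601355) = 0.7754625

0.77546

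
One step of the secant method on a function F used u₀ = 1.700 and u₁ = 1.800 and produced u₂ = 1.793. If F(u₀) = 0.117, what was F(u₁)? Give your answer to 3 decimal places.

The secant line through (1.700, 0.117) and (1.800, F(u₁)) crosses zero at u₂ = 1.793.
So (1.700, 0.117), (1.800, F(u₁)), (1.793, 0) are collinear:
F(u₁) = 0.117 · (1.800 − 1.793) / (1.700 − 1.793) = 0.117 · (0.00700)/(-0.09300) = -0.00881

-0.009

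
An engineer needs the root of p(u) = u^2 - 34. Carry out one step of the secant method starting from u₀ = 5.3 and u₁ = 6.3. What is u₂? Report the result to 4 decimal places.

5.8095

p(5.3) = -5.910000, p(6.3) = 5.690000
u₂ = 6.300000 − 5.690000·(6.300000 − 5.300000) / (5.690000 − (-5.910000)) = 6.300000 − (5.690000)/(11.600000) = 5.809483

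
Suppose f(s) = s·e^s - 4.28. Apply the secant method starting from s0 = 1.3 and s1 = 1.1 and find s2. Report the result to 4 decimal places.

f(1.3) = 0.490086, f(1.1) = -0.975417
s2 = 1.100000 − (-0.975417)·(1.100000 − 1.300000) / (-0.975417 − 0.490086) = 1.100000 − (0.195083)/(-1.465503) = 1.233117

1.2331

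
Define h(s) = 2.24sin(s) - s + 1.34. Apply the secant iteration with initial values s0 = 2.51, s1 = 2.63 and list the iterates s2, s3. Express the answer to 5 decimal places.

h(2.51) = 0.1525653, h(2.63) = -0.1933708
s2 = 2.6300000 − (-0.1933708)·(2.6300000 − 2.5100000) / (-0.1933708 − 0.1525653) = 2.6300000 − (-0.0232045)/(-0.3459361) = 2.5629226
h(2.5629226) = 0.0021581
s3 = 2.5629226 − 0.0021581·(2.5629226 − 2.6300000) / (0.0021581 − (-0.1933708)) = 2.5629226 − (-0.0001448)/(0.1955289) = 2.5636629

2.56292, 2.56366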